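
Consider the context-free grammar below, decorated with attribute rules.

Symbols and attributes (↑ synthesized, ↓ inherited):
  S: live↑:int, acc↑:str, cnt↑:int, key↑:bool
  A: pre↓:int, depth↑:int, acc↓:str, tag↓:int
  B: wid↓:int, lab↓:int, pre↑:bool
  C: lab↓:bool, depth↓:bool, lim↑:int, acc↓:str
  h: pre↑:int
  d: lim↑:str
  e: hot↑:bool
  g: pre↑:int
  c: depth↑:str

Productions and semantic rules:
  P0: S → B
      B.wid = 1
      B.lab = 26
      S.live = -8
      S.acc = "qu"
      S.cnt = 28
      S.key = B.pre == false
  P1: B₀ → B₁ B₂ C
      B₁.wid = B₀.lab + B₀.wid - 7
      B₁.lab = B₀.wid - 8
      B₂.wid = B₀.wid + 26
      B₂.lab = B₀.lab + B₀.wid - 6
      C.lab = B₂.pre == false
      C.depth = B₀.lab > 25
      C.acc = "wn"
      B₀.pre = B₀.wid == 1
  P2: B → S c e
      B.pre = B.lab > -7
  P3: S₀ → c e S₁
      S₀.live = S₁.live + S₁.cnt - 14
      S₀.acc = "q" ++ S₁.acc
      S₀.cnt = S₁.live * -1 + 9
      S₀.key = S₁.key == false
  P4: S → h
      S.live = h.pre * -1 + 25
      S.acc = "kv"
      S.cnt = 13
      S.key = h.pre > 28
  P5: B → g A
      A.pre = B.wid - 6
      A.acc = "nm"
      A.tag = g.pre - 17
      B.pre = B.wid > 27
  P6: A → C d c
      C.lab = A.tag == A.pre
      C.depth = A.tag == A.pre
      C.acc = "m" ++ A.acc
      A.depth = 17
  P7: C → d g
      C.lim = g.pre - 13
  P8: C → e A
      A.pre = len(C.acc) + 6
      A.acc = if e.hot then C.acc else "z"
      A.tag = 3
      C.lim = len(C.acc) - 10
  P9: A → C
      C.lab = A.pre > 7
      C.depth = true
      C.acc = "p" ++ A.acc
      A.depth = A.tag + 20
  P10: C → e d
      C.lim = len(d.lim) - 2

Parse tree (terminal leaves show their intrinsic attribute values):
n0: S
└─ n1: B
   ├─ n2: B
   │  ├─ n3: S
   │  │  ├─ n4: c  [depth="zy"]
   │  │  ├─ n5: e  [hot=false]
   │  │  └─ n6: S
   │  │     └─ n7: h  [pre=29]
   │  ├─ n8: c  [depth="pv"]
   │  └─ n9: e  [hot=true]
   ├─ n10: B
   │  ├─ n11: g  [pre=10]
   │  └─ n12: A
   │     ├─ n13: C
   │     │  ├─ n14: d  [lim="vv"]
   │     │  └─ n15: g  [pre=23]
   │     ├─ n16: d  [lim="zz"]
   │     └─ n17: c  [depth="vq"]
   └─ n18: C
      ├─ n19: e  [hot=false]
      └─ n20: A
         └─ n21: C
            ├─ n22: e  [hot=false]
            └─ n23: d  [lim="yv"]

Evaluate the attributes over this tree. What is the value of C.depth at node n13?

1. n1.wid = 1  [1]
2. n1.lab = 26  [26]
3. n2.wid = 20  [B₀.lab + B₀.wid - 7]
4. n2.lab = -7  [B₀.wid - 8]
5. n4.depth = "zy"  [terminal]
6. n5.hot = false  [terminal]
7. n7.pre = 29  [terminal]
8. n6.live = -4  [h.pre * -1 + 25]
9. n6.acc = "kv"  ["kv"]
10. n6.cnt = 13  [13]
11. n6.key = true  [h.pre > 28]
12. n3.live = -5  [S₁.live + S₁.cnt - 14]
13. n3.acc = "qkv"  ["q" ++ S₁.acc]
14. n3.cnt = 13  [S₁.live * -1 + 9]
15. n3.key = false  [S₁.key == false]
16. n8.depth = "pv"  [terminal]
17. n9.hot = true  [terminal]
18. n2.pre = false  [B.lab > -7]
19. n10.wid = 27  [B₀.wid + 26]
20. n10.lab = 21  [B₀.lab + B₀.wid - 6]
21. n11.pre = 10  [terminal]
22. n12.pre = 21  [B.wid - 6]
23. n12.acc = "nm"  ["nm"]
24. n12.tag = -7  [g.pre - 17]
25. n13.lab = false  [A.tag == A.pre]
26. n13.depth = false  [A.tag == A.pre]
27. n13.acc = "mnm"  ["m" ++ A.acc]
28. n14.lim = "vv"  [terminal]
29. n15.pre = 23  [terminal]
30. n13.lim = 10  [g.pre - 13]
31. n16.lim = "zz"  [terminal]
32. n17.depth = "vq"  [terminal]
33. n12.depth = 17  [17]
34. n10.pre = false  [B.wid > 27]
35. n18.lab = true  [B₂.pre == false]
36. n18.depth = true  [B₀.lab > 25]
37. n18.acc = "wn"  ["wn"]
38. n19.hot = false  [terminal]
39. n20.pre = 8  [len(C.acc) + 6]
40. n20.acc = "z"  [if e.hot then C.acc else "z"]
41. n20.tag = 3  [3]
42. n21.lab = true  [A.pre > 7]
43. n21.depth = true  [true]
44. n21.acc = "pz"  ["p" ++ A.acc]
45. n22.hot = false  [terminal]
46. n23.lim = "yv"  [terminal]
47. n21.lim = 0  [len(d.lim) - 2]
48. n20.depth = 23  [A.tag + 20]
49. n18.lim = -8  [len(C.acc) - 10]
50. n1.pre = true  [B₀.wid == 1]
51. n0.live = -8  [-8]
52. n0.acc = "qu"  ["qu"]
53. n0.cnt = 28  [28]
54. n0.key = false  [B.pre == false]

false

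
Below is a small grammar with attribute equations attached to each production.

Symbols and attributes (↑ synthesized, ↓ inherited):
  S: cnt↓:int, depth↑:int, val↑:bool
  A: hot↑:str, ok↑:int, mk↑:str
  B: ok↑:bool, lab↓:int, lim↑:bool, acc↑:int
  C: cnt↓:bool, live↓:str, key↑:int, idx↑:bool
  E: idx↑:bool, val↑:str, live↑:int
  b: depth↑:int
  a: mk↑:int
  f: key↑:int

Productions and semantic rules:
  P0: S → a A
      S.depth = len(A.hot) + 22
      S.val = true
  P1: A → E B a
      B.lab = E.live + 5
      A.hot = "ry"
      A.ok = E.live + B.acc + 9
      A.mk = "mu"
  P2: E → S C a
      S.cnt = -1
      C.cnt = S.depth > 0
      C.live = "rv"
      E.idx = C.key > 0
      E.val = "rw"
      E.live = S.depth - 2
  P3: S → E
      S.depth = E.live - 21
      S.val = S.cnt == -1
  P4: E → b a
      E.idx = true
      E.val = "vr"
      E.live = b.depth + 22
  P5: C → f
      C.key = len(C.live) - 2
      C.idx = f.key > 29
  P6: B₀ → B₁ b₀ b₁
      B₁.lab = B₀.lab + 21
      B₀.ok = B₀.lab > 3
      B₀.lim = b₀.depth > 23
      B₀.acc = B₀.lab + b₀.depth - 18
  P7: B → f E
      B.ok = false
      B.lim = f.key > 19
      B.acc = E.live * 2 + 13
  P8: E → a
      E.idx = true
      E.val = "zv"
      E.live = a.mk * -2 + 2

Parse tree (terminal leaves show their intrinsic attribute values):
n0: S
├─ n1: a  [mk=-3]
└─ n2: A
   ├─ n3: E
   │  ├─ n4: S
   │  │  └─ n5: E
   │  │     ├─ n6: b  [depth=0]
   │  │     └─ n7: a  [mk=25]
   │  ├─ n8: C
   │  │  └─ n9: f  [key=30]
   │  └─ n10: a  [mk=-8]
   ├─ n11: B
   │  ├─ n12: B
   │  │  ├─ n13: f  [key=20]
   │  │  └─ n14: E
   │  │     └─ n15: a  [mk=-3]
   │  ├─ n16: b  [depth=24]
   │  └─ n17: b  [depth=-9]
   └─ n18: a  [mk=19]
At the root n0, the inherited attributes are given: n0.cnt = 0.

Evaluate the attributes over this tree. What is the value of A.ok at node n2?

18

1. n0.cnt = 0  [given at root]
2. n1.mk = -3  [terminal]
3. n4.cnt = -1  [-1]
4. n6.depth = 0  [terminal]
5. n7.mk = 25  [terminal]
6. n5.idx = true  [true]
7. n5.val = "vr"  ["vr"]
8. n5.live = 22  [b.depth + 22]
9. n4.depth = 1  [E.live - 21]
10. n4.val = true  [S.cnt == -1]
11. n8.cnt = true  [S.depth > 0]
12. n8.live = "rv"  ["rv"]
13. n9.key = 30  [terminal]
14. n8.key = 0  [len(C.live) - 2]
15. n8.idx = true  [f.key > 29]
16. n10.mk = -8  [terminal]
17. n3.idx = false  [C.key > 0]
18. n3.val = "rw"  ["rw"]
19. n3.live = -1  [S.depth - 2]
20. n11.lab = 4  [E.live + 5]
21. n12.lab = 25  [B₀.lab + 21]
22. n13.key = 20  [terminal]
23. n15.mk = -3  [terminal]
24. n14.idx = true  [true]
25. n14.val = "zv"  ["zv"]
26. n14.live = 8  [a.mk * -2 + 2]
27. n12.ok = false  [false]
28. n12.lim = true  [f.key > 19]
29. n12.acc = 29  [E.live * 2 + 13]
30. n16.depth = 24  [terminal]
31. n17.depth = -9  [terminal]
32. n11.ok = true  [B₀.lab > 3]
33. n11.lim = true  [b₀.depth > 23]
34. n11.acc = 10  [B₀.lab + b₀.depth - 18]
35. n18.mk = 19  [terminal]
36. n2.hot = "ry"  ["ry"]
37. n2.ok = 18  [E.live + B.acc + 9]
38. n2.mk = "mu"  ["mu"]
39. n0.depth = 24  [len(A.hot) + 22]
40. n0.val = true  [true]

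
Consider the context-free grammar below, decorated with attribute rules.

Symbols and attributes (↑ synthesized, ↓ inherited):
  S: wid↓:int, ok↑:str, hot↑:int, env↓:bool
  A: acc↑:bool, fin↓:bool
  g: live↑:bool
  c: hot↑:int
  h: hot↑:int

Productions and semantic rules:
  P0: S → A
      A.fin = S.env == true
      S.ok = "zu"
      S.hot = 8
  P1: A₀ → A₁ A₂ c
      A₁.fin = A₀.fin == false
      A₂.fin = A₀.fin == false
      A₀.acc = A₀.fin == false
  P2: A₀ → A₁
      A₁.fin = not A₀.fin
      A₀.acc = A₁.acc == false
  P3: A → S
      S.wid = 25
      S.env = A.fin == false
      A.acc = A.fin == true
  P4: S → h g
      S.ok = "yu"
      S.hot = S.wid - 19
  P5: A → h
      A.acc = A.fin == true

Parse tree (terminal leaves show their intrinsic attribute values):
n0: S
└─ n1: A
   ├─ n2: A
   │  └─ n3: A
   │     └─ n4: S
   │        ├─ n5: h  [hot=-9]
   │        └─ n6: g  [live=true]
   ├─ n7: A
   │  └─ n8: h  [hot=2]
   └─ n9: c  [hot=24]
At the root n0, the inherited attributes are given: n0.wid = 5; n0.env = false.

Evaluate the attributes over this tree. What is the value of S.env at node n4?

1. n0.wid = 5  [given at root]
2. n0.env = false  [given at root]
3. n1.fin = false  [S.env == true]
4. n2.fin = true  [A₀.fin == false]
5. n3.fin = false  [not A₀.fin]
6. n4.wid = 25  [25]
7. n4.env = true  [A.fin == false]
8. n5.hot = -9  [terminal]
9. n6.live = true  [terminal]
10. n4.ok = "yu"  ["yu"]
11. n4.hot = 6  [S.wid - 19]
12. n3.acc = false  [A.fin == true]
13. n2.acc = true  [A₁.acc == false]
14. n7.fin = true  [A₀.fin == false]
15. n8.hot = 2  [terminal]
16. n7.acc = true  [A.fin == true]
17. n9.hot = 24  [terminal]
18. n1.acc = true  [A₀.fin == false]
19. n0.ok = "zu"  ["zu"]
20. n0.hot = 8  [8]

true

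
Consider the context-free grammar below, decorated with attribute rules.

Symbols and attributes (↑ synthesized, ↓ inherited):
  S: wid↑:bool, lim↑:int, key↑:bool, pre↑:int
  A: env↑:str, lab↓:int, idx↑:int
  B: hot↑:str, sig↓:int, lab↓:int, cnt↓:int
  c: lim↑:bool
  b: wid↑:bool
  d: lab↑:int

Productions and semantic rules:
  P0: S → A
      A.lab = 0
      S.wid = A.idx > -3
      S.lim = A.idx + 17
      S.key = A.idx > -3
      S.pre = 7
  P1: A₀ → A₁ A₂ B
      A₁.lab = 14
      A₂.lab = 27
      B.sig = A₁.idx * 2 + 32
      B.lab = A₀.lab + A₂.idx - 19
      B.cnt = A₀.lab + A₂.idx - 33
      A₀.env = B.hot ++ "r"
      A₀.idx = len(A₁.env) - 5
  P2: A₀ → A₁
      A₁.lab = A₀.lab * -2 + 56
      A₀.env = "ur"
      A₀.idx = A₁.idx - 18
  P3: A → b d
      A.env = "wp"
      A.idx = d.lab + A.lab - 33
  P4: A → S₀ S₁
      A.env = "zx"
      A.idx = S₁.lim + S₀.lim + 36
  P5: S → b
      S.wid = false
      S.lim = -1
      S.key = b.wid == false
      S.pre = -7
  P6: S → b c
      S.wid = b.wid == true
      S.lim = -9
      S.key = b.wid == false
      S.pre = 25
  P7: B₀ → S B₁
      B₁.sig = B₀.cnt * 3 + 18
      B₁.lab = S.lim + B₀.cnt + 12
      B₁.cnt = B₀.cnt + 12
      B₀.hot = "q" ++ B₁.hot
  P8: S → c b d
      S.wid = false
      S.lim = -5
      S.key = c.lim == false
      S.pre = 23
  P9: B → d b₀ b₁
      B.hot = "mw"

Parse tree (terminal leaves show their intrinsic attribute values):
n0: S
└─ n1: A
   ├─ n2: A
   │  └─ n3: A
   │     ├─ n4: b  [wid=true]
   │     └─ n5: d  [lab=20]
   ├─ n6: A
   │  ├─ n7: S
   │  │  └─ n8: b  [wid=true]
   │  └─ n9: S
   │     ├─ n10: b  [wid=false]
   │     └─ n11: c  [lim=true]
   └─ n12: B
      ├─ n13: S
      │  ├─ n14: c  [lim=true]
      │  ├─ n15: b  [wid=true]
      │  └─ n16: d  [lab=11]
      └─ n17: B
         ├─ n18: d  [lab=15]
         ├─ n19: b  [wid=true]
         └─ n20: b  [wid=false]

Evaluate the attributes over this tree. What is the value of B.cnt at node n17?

1. n1.lab = 0  [0]
2. n2.lab = 14  [14]
3. n3.lab = 28  [A₀.lab * -2 + 56]
4. n4.wid = true  [terminal]
5. n5.lab = 20  [terminal]
6. n3.env = "wp"  ["wp"]
7. n3.idx = 15  [d.lab + A.lab - 33]
8. n2.env = "ur"  ["ur"]
9. n2.idx = -3  [A₁.idx - 18]
10. n6.lab = 27  [27]
11. n8.wid = true  [terminal]
12. n7.wid = false  [false]
13. n7.lim = -1  [-1]
14. n7.key = false  [b.wid == false]
15. n7.pre = -7  [-7]
16. n10.wid = false  [terminal]
17. n11.lim = true  [terminal]
18. n9.wid = false  [b.wid == true]
19. n9.lim = -9  [-9]
20. n9.key = true  [b.wid == false]
21. n9.pre = 25  [25]
22. n6.env = "zx"  ["zx"]
23. n6.idx = 26  [S₁.lim + S₀.lim + 36]
24. n12.sig = 26  [A₁.idx * 2 + 32]
25. n12.lab = 7  [A₀.lab + A₂.idx - 19]
26. n12.cnt = -7  [A₀.lab + A₂.idx - 33]
27. n14.lim = true  [terminal]
28. n15.wid = true  [terminal]
29. n16.lab = 11  [terminal]
30. n13.wid = false  [false]
31. n13.lim = -5  [-5]
32. n13.key = false  [c.lim == false]
33. n13.pre = 23  [23]
34. n17.sig = -3  [B₀.cnt * 3 + 18]
35. n17.lab = 0  [S.lim + B₀.cnt + 12]
36. n17.cnt = 5  [B₀.cnt + 12]
37. n18.lab = 15  [terminal]
38. n19.wid = true  [terminal]
39. n20.wid = false  [terminal]
40. n17.hot = "mw"  ["mw"]
41. n12.hot = "qmw"  ["q" ++ B₁.hot]
42. n1.env = "qmwr"  [B.hot ++ "r"]
43. n1.idx = -3  [len(A₁.env) - 5]
44. n0.wid = false  [A.idx > -3]
45. n0.lim = 14  [A.idx + 17]
46. n0.key = false  [A.idx > -3]
47. n0.pre = 7  [7]

5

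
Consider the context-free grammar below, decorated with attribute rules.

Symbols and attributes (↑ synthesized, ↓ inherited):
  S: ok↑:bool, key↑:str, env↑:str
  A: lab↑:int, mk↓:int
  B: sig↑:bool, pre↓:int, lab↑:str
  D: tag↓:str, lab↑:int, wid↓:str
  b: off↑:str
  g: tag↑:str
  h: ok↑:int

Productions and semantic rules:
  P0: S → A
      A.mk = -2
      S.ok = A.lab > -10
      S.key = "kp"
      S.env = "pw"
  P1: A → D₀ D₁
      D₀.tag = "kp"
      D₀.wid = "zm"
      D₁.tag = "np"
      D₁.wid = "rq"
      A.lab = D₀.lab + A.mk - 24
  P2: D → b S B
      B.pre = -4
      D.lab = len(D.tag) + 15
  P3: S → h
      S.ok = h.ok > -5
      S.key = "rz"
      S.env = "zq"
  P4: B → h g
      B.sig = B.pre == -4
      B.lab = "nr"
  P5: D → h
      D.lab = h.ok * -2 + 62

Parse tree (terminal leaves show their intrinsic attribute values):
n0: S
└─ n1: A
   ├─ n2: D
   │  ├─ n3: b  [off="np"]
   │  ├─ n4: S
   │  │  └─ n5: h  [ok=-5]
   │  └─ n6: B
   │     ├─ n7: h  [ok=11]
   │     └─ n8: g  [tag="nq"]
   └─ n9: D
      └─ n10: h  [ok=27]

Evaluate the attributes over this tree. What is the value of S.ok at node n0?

1. n1.mk = -2  [-2]
2. n2.tag = "kp"  ["kp"]
3. n2.wid = "zm"  ["zm"]
4. n3.off = "np"  [terminal]
5. n5.ok = -5  [terminal]
6. n4.ok = false  [h.ok > -5]
7. n4.key = "rz"  ["rz"]
8. n4.env = "zq"  ["zq"]
9. n6.pre = -4  [-4]
10. n7.ok = 11  [terminal]
11. n8.tag = "nq"  [terminal]
12. n6.sig = true  [B.pre == -4]
13. n6.lab = "nr"  ["nr"]
14. n2.lab = 17  [len(D.tag) + 15]
15. n9.tag = "np"  ["np"]
16. n9.wid = "rq"  ["rq"]
17. n10.ok = 27  [terminal]
18. n9.lab = 8  [h.ok * -2 + 62]
19. n1.lab = -9  [D₀.lab + A.mk - 24]
20. n0.ok = true  [A.lab > -10]
21. n0.key = "kp"  ["kp"]
22. n0.env = "pw"  ["pw"]

true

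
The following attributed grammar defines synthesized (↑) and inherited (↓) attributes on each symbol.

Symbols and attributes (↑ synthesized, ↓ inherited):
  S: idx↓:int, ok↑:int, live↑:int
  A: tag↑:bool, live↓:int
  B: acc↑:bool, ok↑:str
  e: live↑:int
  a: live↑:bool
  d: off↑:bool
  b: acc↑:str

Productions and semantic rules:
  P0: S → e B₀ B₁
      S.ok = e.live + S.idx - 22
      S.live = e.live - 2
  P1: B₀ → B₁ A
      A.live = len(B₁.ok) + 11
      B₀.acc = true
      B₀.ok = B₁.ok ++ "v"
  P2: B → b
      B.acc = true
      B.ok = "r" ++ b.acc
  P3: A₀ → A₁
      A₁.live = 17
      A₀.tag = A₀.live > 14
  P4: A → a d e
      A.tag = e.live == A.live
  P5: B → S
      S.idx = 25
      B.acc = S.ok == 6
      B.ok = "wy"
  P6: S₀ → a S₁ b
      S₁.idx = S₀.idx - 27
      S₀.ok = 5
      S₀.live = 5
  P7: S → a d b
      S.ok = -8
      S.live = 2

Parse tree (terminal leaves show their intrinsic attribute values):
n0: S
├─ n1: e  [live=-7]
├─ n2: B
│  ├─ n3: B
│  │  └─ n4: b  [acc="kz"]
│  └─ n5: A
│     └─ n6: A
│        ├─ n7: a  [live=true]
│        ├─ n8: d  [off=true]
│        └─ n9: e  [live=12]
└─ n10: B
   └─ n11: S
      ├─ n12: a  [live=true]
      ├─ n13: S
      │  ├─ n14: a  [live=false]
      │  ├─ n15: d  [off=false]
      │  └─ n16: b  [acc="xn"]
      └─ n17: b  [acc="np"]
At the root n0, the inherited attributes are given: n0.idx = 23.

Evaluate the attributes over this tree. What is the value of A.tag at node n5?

1. n0.idx = 23  [given at root]
2. n1.live = -7  [terminal]
3. n4.acc = "kz"  [terminal]
4. n3.acc = true  [true]
5. n3.ok = "rkz"  ["r" ++ b.acc]
6. n5.live = 14  [len(B₁.ok) + 11]
7. n6.live = 17  [17]
8. n7.live = true  [terminal]
9. n8.off = true  [terminal]
10. n9.live = 12  [terminal]
11. n6.tag = false  [e.live == A.live]
12. n5.tag = false  [A₀.live > 14]
13. n2.acc = true  [true]
14. n2.ok = "rkzv"  [B₁.ok ++ "v"]
15. n11.idx = 25  [25]
16. n12.live = true  [terminal]
17. n13.idx = -2  [S₀.idx - 27]
18. n14.live = false  [terminal]
19. n15.off = false  [terminal]
20. n16.acc = "xn"  [terminal]
21. n13.ok = -8  [-8]
22. n13.live = 2  [2]
23. n17.acc = "np"  [terminal]
24. n11.ok = 5  [5]
25. n11.live = 5  [5]
26. n10.acc = false  [S.ok == 6]
27. n10.ok = "wy"  ["wy"]
28. n0.ok = -6  [e.live + S.idx - 22]
29. n0.live = -9  [e.live - 2]

false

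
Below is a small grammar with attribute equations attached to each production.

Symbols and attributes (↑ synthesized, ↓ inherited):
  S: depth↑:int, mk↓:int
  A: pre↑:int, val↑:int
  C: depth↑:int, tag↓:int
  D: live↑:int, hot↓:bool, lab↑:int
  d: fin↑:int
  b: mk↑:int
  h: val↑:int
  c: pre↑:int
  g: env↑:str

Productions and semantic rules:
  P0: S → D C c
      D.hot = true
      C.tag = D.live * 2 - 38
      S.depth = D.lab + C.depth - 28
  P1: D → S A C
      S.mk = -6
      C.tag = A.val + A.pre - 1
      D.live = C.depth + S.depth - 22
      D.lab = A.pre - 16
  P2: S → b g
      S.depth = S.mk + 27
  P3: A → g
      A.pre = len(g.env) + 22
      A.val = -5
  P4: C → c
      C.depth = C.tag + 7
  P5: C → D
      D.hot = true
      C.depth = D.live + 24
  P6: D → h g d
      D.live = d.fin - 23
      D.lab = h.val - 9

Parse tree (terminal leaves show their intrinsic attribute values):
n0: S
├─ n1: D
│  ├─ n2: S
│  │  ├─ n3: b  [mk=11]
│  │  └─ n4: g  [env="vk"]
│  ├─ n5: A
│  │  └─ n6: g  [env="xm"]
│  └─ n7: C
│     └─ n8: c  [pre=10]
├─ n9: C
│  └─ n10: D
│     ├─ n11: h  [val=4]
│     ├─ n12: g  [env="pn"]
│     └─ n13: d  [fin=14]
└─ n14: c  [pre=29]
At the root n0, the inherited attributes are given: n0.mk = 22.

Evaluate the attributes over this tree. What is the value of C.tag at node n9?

1. n0.mk = 22  [given at root]
2. n1.hot = true  [true]
3. n2.mk = -6  [-6]
4. n3.mk = 11  [terminal]
5. n4.env = "vk"  [terminal]
6. n2.depth = 21  [S.mk + 27]
7. n6.env = "xm"  [terminal]
8. n5.pre = 24  [len(g.env) + 22]
9. n5.val = -5  [-5]
10. n7.tag = 18  [A.val + A.pre - 1]
11. n8.pre = 10  [terminal]
12. n7.depth = 25  [C.tag + 7]
13. n1.live = 24  [C.depth + S.depth - 22]
14. n1.lab = 8  [A.pre - 16]
15. n9.tag = 10  [D.live * 2 - 38]
16. n10.hot = true  [true]
17. n11.val = 4  [terminal]
18. n12.env = "pn"  [terminal]
19. n13.fin = 14  [terminal]
20. n10.live = -9  [d.fin - 23]
21. n10.lab = -5  [h.val - 9]
22. n9.depth = 15  [D.live + 24]
23. n14.pre = 29  [terminal]
24. n0.depth = -5  [D.lab + C.depth - 28]

10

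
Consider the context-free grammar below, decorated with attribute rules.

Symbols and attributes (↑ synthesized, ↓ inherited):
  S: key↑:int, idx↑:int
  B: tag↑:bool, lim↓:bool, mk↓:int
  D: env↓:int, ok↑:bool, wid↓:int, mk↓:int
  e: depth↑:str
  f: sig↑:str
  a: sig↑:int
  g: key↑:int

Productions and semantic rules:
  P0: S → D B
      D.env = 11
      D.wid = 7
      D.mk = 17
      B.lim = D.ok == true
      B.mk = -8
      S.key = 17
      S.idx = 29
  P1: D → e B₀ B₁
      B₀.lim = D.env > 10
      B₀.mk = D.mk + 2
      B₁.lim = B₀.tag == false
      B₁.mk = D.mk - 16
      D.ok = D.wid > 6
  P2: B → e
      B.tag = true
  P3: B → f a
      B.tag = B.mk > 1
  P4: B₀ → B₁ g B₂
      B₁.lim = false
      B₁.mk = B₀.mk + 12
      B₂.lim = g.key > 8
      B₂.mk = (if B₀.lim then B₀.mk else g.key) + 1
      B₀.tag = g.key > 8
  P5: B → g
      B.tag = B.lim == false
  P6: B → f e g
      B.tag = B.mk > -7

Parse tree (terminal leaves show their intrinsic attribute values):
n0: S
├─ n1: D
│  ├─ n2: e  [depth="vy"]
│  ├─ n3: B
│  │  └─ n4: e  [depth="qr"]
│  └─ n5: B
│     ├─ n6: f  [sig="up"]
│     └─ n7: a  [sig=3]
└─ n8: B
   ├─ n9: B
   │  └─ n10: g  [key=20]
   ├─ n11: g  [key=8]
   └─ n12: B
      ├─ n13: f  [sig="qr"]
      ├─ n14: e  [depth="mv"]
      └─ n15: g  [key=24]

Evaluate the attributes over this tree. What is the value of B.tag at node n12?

false

1. n1.env = 11  [11]
2. n1.wid = 7  [7]
3. n1.mk = 17  [17]
4. n2.depth = "vy"  [terminal]
5. n3.lim = true  [D.env > 10]
6. n3.mk = 19  [D.mk + 2]
7. n4.depth = "qr"  [terminal]
8. n3.tag = true  [true]
9. n5.lim = false  [B₀.tag == false]
10. n5.mk = 1  [D.mk - 16]
11. n6.sig = "up"  [terminal]
12. n7.sig = 3  [terminal]
13. n5.tag = false  [B.mk > 1]
14. n1.ok = true  [D.wid > 6]
15. n8.lim = true  [D.ok == true]
16. n8.mk = -8  [-8]
17. n9.lim = false  [false]
18. n9.mk = 4  [B₀.mk + 12]
19. n10.key = 20  [terminal]
20. n9.tag = true  [B.lim == false]
21. n11.key = 8  [terminal]
22. n12.lim = false  [g.key > 8]
23. n12.mk = -7  [(if B₀.lim then B₀.mk else g.key) + 1]
24. n13.sig = "qr"  [terminal]
25. n14.depth = "mv"  [terminal]
26. n15.key = 24  [terminal]
27. n12.tag = false  [B.mk > -7]
28. n8.tag = false  [g.key > 8]
29. n0.key = 17  [17]
30. n0.idx = 29  [29]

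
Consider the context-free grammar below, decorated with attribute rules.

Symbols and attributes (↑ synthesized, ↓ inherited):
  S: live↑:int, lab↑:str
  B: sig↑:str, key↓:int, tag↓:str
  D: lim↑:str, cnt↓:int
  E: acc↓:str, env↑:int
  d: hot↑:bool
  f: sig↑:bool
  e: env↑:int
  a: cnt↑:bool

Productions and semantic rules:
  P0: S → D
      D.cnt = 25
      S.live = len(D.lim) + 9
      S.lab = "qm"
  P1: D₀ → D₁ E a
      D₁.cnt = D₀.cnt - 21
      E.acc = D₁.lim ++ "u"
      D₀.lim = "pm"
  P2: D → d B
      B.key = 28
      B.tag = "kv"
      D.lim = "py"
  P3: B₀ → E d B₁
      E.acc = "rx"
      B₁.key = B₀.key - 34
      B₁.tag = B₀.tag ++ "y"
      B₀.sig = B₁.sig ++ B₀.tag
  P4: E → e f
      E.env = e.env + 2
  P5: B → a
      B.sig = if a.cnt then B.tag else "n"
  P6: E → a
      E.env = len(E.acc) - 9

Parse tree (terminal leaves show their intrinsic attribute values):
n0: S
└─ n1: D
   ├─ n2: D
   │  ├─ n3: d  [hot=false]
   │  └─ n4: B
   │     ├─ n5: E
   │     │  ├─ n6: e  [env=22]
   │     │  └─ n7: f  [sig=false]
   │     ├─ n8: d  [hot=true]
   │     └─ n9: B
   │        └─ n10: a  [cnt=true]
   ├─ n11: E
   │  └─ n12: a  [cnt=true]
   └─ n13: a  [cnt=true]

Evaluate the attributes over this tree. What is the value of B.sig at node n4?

1. n1.cnt = 25  [25]
2. n2.cnt = 4  [D₀.cnt - 21]
3. n3.hot = false  [terminal]
4. n4.key = 28  [28]
5. n4.tag = "kv"  ["kv"]
6. n5.acc = "rx"  ["rx"]
7. n6.env = 22  [terminal]
8. n7.sig = false  [terminal]
9. n5.env = 24  [e.env + 2]
10. n8.hot = true  [terminal]
11. n9.key = -6  [B₀.key - 34]
12. n9.tag = "kvy"  [B₀.tag ++ "y"]
13. n10.cnt = true  [terminal]
14. n9.sig = "kvy"  [if a.cnt then B.tag else "n"]
15. n4.sig = "kvykv"  [B₁.sig ++ B₀.tag]
16. n2.lim = "py"  ["py"]
17. n11.acc = "pyu"  [D₁.lim ++ "u"]
18. n12.cnt = true  [terminal]
19. n11.env = -6  [len(E.acc) - 9]
20. n13.cnt = true  [terminal]
21. n1.lim = "pm"  ["pm"]
22. n0.live = 11  [len(D.lim) + 9]
23. n0.lab = "qm"  ["qm"]

"kvykv"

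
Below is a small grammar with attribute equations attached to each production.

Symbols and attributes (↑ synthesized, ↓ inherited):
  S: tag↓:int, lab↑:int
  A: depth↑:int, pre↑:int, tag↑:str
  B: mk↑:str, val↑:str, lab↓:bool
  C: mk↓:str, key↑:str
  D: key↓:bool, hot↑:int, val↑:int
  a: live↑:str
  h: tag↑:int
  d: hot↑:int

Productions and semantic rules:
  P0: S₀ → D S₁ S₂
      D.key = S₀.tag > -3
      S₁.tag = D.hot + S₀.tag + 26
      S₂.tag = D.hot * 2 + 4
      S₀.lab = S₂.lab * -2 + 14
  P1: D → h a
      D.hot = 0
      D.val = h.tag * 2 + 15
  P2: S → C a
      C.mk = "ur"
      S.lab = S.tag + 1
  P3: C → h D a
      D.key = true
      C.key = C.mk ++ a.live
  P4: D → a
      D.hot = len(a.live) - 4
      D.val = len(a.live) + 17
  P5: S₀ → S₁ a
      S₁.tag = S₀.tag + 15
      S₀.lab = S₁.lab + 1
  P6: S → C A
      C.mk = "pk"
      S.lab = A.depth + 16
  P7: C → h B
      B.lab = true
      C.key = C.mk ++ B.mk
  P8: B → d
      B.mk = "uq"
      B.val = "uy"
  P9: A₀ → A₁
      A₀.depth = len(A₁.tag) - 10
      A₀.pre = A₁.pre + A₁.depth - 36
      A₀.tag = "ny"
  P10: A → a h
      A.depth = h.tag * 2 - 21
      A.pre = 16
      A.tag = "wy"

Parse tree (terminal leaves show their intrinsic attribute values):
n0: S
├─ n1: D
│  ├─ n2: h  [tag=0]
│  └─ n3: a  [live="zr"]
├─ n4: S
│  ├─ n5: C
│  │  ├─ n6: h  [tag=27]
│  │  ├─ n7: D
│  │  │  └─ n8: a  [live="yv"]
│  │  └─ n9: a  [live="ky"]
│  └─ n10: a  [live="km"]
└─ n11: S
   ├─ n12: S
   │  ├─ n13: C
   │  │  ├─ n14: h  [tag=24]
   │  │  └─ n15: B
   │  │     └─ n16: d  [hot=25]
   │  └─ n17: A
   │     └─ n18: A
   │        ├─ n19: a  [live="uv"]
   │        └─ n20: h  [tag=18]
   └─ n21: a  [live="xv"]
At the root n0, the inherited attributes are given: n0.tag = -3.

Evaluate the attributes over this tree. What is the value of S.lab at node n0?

1. n0.tag = -3  [given at root]
2. n1.key = false  [S₀.tag > -3]
3. n2.tag = 0  [terminal]
4. n3.live = "zr"  [terminal]
5. n1.hot = 0  [0]
6. n1.val = 15  [h.tag * 2 + 15]
7. n4.tag = 23  [D.hot + S₀.tag + 26]
8. n5.mk = "ur"  ["ur"]
9. n6.tag = 27  [terminal]
10. n7.key = true  [true]
11. n8.live = "yv"  [terminal]
12. n7.hot = -2  [len(a.live) - 4]
13. n7.val = 19  [len(a.live) + 17]
14. n9.live = "ky"  [terminal]
15. n5.key = "urky"  [C.mk ++ a.live]
16. n10.live = "km"  [terminal]
17. n4.lab = 24  [S.tag + 1]
18. n11.tag = 4  [D.hot * 2 + 4]
19. n12.tag = 19  [S₀.tag + 15]
20. n13.mk = "pk"  ["pk"]
21. n14.tag = 24  [terminal]
22. n15.lab = true  [true]
23. n16.hot = 25  [terminal]
24. n15.mk = "uq"  ["uq"]
25. n15.val = "uy"  ["uy"]
26. n13.key = "pkuq"  [C.mk ++ B.mk]
27. n19.live = "uv"  [terminal]
28. n20.tag = 18  [terminal]
29. n18.depth = 15  [h.tag * 2 - 21]
30. n18.pre = 16  [16]
31. n18.tag = "wy"  ["wy"]
32. n17.depth = -8  [len(A₁.tag) - 10]
33. n17.pre = -5  [A₁.pre + A₁.depth - 36]
34. n17.tag = "ny"  ["ny"]
35. n12.lab = 8  [A.depth + 16]
36. n21.live = "xv"  [terminal]
37. n11.lab = 9  [S₁.lab + 1]
38. n0.lab = -4  [S₂.lab * -2 + 14]

-4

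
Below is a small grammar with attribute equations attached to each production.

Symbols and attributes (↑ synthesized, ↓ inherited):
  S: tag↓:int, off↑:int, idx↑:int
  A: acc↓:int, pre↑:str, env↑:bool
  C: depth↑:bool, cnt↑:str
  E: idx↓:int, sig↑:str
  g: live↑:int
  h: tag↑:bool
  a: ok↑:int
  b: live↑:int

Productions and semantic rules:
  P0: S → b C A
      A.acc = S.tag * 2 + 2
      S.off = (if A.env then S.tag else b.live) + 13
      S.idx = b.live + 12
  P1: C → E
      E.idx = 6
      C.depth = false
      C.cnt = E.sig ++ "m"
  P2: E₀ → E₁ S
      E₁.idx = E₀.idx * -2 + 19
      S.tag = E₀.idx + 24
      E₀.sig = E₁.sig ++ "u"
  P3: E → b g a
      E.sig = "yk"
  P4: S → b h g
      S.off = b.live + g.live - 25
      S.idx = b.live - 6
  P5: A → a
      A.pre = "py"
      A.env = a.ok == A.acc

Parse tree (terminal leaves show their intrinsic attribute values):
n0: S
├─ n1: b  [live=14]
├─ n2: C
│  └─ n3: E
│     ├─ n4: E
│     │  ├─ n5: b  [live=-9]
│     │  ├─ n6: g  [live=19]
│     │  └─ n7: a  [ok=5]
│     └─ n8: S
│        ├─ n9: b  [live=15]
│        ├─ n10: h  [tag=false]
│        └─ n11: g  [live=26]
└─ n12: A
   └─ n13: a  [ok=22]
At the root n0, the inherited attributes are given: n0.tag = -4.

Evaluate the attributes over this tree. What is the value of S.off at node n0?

27

1. n0.tag = -4  [given at root]
2. n1.live = 14  [terminal]
3. n3.idx = 6  [6]
4. n4.idx = 7  [E₀.idx * -2 + 19]
5. n5.live = -9  [terminal]
6. n6.live = 19  [terminal]
7. n7.ok = 5  [terminal]
8. n4.sig = "yk"  ["yk"]
9. n8.tag = 30  [E₀.idx + 24]
10. n9.live = 15  [terminal]
11. n10.tag = false  [terminal]
12. n11.live = 26  [terminal]
13. n8.off = 16  [b.live + g.live - 25]
14. n8.idx = 9  [b.live - 6]
15. n3.sig = "yku"  [E₁.sig ++ "u"]
16. n2.depth = false  [false]
17. n2.cnt = "ykum"  [E.sig ++ "m"]
18. n12.acc = -6  [S.tag * 2 + 2]
19. n13.ok = 22  [terminal]
20. n12.pre = "py"  ["py"]
21. n12.env = false  [a.ok == A.acc]
22. n0.off = 27  [(if A.env then S.tag else b.live) + 13]
23. n0.idx = 26  [b.live + 12]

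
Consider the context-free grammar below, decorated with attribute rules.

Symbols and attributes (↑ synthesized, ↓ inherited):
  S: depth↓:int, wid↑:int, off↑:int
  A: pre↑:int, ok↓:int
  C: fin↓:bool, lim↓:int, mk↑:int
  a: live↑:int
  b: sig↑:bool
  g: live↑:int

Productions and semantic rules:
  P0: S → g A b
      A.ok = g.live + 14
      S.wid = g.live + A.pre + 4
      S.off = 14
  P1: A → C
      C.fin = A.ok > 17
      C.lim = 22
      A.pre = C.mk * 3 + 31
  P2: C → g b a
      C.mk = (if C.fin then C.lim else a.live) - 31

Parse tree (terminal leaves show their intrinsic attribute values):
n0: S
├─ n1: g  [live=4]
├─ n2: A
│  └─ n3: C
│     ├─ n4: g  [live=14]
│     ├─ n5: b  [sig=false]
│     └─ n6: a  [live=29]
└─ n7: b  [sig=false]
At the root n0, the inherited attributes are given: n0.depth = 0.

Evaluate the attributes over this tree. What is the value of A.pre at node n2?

4

1. n0.depth = 0  [given at root]
2. n1.live = 4  [terminal]
3. n2.ok = 18  [g.live + 14]
4. n3.fin = true  [A.ok > 17]
5. n3.lim = 22  [22]
6. n4.live = 14  [terminal]
7. n5.sig = false  [terminal]
8. n6.live = 29  [terminal]
9. n3.mk = -9  [(if C.fin then C.lim else a.live) - 31]
10. n2.pre = 4  [C.mk * 3 + 31]
11. n7.sig = false  [terminal]
12. n0.wid = 12  [g.live + A.pre + 4]
13. n0.off = 14  [14]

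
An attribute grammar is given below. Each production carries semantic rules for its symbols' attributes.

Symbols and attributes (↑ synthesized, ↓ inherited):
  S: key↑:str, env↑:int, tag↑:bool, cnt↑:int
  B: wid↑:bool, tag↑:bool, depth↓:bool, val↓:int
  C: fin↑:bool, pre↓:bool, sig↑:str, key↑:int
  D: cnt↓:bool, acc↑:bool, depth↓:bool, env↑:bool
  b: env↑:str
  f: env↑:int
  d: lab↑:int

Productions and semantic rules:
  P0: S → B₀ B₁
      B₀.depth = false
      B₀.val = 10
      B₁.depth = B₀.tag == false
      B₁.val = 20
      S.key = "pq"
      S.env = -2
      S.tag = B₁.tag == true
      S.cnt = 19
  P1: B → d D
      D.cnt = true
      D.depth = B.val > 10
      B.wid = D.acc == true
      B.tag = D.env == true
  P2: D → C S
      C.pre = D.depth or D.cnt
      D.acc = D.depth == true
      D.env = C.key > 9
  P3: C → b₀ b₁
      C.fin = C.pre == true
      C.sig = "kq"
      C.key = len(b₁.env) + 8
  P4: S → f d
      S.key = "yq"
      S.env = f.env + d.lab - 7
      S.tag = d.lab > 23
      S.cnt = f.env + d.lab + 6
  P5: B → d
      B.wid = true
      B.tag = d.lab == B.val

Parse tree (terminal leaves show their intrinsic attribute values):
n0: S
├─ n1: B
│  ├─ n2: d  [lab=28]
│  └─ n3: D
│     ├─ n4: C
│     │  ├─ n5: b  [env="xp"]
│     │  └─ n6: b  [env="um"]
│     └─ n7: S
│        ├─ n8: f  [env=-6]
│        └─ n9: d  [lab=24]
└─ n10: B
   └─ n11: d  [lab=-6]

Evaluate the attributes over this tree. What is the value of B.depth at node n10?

false

1. n1.depth = false  [false]
2. n1.val = 10  [10]
3. n2.lab = 28  [terminal]
4. n3.cnt = true  [true]
5. n3.depth = false  [B.val > 10]
6. n4.pre = true  [D.depth or D.cnt]
7. n5.env = "xp"  [terminal]
8. n6.env = "um"  [terminal]
9. n4.fin = true  [C.pre == true]
10. n4.sig = "kq"  ["kq"]
11. n4.key = 10  [len(b₁.env) + 8]
12. n8.env = -6  [terminal]
13. n9.lab = 24  [terminal]
14. n7.key = "yq"  ["yq"]
15. n7.env = 11  [f.env + d.lab - 7]
16. n7.tag = true  [d.lab > 23]
17. n7.cnt = 24  [f.env + d.lab + 6]
18. n3.acc = false  [D.depth == true]
19. n3.env = true  [C.key > 9]
20. n1.wid = false  [D.acc == true]
21. n1.tag = true  [D.env == true]
22. n10.depth = false  [B₀.tag == false]
23. n10.val = 20  [20]
24. n11.lab = -6  [terminal]
25. n10.wid = true  [true]
26. n10.tag = false  [d.lab == B.val]
27. n0.key = "pq"  ["pq"]
28. n0.env = -2  [-2]
29. n0.tag = false  [B₁.tag == true]
30. n0.cnt = 19  [19]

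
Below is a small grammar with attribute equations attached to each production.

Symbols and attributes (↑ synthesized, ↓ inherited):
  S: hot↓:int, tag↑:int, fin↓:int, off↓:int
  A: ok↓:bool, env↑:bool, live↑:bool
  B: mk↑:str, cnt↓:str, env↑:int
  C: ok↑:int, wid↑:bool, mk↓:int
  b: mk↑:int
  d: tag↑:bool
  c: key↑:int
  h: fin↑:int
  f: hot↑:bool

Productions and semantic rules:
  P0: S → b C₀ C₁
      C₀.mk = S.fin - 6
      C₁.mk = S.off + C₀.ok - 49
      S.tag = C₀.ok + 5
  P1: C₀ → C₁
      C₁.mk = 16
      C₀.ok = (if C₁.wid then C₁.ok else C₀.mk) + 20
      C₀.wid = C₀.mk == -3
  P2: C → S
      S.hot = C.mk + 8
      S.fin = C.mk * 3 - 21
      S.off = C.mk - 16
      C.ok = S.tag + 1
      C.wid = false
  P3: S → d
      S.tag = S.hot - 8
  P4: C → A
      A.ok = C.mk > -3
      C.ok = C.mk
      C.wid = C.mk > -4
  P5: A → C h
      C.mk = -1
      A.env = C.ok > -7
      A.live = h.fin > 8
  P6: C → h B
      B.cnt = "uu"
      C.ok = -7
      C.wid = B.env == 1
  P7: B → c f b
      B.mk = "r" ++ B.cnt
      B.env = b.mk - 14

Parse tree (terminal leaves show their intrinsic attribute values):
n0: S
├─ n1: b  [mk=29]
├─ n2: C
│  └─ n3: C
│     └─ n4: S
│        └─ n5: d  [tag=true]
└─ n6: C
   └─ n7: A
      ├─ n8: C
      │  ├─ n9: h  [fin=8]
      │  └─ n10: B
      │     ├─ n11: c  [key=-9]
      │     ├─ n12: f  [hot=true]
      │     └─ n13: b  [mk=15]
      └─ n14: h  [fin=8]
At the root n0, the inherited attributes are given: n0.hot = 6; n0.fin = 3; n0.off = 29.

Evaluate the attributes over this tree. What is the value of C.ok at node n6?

1. n0.hot = 6  [given at root]
2. n0.fin = 3  [given at root]
3. n0.off = 29  [given at root]
4. n1.mk = 29  [terminal]
5. n2.mk = -3  [S.fin - 6]
6. n3.mk = 16  [16]
7. n4.hot = 24  [C.mk + 8]
8. n4.fin = 27  [C.mk * 3 - 21]
9. n4.off = 0  [C.mk - 16]
10. n5.tag = true  [terminal]
11. n4.tag = 16  [S.hot - 8]
12. n3.ok = 17  [S.tag + 1]
13. n3.wid = false  [false]
14. n2.ok = 17  [(if C₁.wid then C₁.ok else C₀.mk) + 20]
15. n2.wid = true  [C₀.mk == -3]
16. n6.mk = -3  [S.off + C₀.ok - 49]
17. n7.ok = false  [C.mk > -3]
18. n8.mk = -1  [-1]
19. n9.fin = 8  [terminal]
20. n10.cnt = "uu"  ["uu"]
21. n11.key = -9  [terminal]
22. n12.hot = true  [terminal]
23. n13.mk = 15  [terminal]
24. n10.mk = "ruu"  ["r" ++ B.cnt]
25. n10.env = 1  [b.mk - 14]
26. n8.ok = -7  [-7]
27. n8.wid = true  [B.env == 1]
28. n14.fin = 8  [terminal]
29. n7.env = false  [C.ok > -7]
30. n7.live = false  [h.fin > 8]
31. n6.ok = -3  [C.mk]
32. n6.wid = true  [C.mk > -4]
33. n0.tag = 22  [C₀.ok + 5]

-3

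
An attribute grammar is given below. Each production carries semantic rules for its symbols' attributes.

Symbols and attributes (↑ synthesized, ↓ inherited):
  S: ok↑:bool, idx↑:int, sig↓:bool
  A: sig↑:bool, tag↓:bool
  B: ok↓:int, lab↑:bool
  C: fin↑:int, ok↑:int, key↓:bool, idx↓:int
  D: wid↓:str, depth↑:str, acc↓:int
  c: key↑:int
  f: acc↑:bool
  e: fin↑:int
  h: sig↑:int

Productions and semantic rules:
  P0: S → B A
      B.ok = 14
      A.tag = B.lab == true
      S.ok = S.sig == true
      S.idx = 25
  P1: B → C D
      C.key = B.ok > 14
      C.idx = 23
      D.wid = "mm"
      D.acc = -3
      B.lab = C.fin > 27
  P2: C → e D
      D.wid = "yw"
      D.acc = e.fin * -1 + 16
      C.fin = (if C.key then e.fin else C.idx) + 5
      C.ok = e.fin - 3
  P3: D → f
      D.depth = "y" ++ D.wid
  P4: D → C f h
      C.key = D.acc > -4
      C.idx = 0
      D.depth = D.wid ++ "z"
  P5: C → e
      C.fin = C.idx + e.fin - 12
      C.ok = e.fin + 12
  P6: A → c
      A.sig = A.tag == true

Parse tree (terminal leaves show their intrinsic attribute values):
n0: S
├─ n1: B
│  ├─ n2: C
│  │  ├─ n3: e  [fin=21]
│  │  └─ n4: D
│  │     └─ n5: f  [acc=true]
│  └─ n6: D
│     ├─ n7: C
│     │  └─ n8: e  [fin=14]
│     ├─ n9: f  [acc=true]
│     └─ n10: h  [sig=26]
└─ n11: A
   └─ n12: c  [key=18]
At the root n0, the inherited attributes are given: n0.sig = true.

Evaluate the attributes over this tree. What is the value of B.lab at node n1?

true

1. n0.sig = true  [given at root]
2. n1.ok = 14  [14]
3. n2.key = false  [B.ok > 14]
4. n2.idx = 23  [23]
5. n3.fin = 21  [terminal]
6. n4.wid = "yw"  ["yw"]
7. n4.acc = -5  [e.fin * -1 + 16]
8. n5.acc = true  [terminal]
9. n4.depth = "yyw"  ["y" ++ D.wid]
10. n2.fin = 28  [(if C.key then e.fin else C.idx) + 5]
11. n2.ok = 18  [e.fin - 3]
12. n6.wid = "mm"  ["mm"]
13. n6.acc = -3  [-3]
14. n7.key = true  [D.acc > -4]
15. n7.idx = 0  [0]
16. n8.fin = 14  [terminal]
17. n7.fin = 2  [C.idx + e.fin - 12]
18. n7.ok = 26  [e.fin + 12]
19. n9.acc = true  [terminal]
20. n10.sig = 26  [terminal]
21. n6.depth = "mmz"  [D.wid ++ "z"]
22. n1.lab = true  [C.fin > 27]
23. n11.tag = true  [B.lab == true]
24. n12.key = 18  [terminal]
25. n11.sig = true  [A.tag == true]
26. n0.ok = true  [S.sig == true]
27. n0.idx = 25  [25]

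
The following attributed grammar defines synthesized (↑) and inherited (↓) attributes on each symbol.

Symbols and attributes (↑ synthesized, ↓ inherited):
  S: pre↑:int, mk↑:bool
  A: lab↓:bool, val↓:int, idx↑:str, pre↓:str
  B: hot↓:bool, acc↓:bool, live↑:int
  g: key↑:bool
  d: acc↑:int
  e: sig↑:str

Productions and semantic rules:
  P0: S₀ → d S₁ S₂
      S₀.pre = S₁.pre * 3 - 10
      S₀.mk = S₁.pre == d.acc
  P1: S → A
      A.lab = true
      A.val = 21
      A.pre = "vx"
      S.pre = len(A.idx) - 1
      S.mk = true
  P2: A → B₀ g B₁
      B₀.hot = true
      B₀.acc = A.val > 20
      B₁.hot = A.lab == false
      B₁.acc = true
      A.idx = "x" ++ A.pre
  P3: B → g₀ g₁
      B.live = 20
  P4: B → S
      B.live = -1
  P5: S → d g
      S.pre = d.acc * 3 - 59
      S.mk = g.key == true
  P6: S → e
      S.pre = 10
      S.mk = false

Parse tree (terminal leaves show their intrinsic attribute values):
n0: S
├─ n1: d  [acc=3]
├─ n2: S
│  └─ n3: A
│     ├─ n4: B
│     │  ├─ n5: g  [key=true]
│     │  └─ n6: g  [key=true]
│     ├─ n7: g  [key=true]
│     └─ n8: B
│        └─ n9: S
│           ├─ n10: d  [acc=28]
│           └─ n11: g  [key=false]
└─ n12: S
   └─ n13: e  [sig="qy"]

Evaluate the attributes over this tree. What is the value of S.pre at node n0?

1. n1.acc = 3  [terminal]
2. n3.lab = true  [true]
3. n3.val = 21  [21]
4. n3.pre = "vx"  ["vx"]
5. n4.hot = true  [true]
6. n4.acc = true  [A.val > 20]
7. n5.key = true  [terminal]
8. n6.key = true  [terminal]
9. n4.live = 20  [20]
10. n7.key = true  [terminal]
11. n8.hot = false  [A.lab == false]
12. n8.acc = true  [true]
13. n10.acc = 28  [terminal]
14. n11.key = false  [terminal]
15. n9.pre = 25  [d.acc * 3 - 59]
16. n9.mk = false  [g.key == true]
17. n8.live = -1  [-1]
18. n3.idx = "xvx"  ["x" ++ A.pre]
19. n2.pre = 2  [len(A.idx) - 1]
20. n2.mk = true  [true]
21. n13.sig = "qy"  [terminal]
22. n12.pre = 10  [10]
23. n12.mk = false  [false]
24. n0.pre = -4  [S₁.pre * 3 - 10]
25. n0.mk = false  [S₁.pre == d.acc]

-4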